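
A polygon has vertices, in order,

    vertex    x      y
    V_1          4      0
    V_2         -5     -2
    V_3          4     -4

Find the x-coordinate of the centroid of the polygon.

1

Apply the surveyor's formula. First the cross-terms c_i = x_i·y_{i+1} − x_{i+1}·y_i:
  -8, 28, 16  ⇒  2A = 36, A = 18.
Then Σ (x_i + x_{i+1})·c_i = 108, so x̄ = 108 / (6·18) = 1.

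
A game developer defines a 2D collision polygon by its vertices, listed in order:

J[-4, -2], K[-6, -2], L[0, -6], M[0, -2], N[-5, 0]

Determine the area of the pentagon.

Apply Gauss's area formula: 2A = Σ (x_i·y_{i+1} − x_{i+1}·y_i), indices taken mod 5.
Σ = (-4) + (36) + (0) + (-10) + (10) = 32
Area = |Σ|/2 = 16.

16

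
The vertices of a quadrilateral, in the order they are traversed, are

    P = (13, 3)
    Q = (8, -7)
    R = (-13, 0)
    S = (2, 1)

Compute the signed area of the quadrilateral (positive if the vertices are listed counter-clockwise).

Apply Gauss's area formula: 2A = Σ (x_i·y_{i+1} − x_{i+1}·y_i), indices taken mod 4.
Σ = (-115) + (-91) + (-13) + (-7) = -226
Signed area = Σ/2 = -113 (negative ⇒ clockwise traversal).

-113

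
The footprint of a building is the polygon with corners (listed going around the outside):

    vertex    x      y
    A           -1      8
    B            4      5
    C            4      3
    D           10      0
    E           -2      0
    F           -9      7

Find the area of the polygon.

Apply Gauss's area formula: 2A = Σ (x_i·y_{i+1} − x_{i+1}·y_i), indices taken mod 6.
A→B: (-1)(5) − (4)(8) = -37
B→C: (4)(3) − (4)(5) = -8
C→D: (4)(0) − (10)(3) = -30
D→E: (10)(0) − (-2)(0) = 0
E→F: (-2)(7) − (-9)(0) = -14
F→A: (-9)(8) − (-1)(7) = -65
Σ = -154
Area = |Σ|/2 = 77.

77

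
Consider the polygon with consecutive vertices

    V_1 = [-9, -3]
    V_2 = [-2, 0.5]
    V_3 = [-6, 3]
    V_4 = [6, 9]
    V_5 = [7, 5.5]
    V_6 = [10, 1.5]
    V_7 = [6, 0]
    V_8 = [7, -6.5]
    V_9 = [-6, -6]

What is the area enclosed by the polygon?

Apply the shoelace (surveyor's) formula: 2A = Σ (x_i·y_{i+1} − x_{i+1}·y_i), indices taken mod 9.
Σ = (-10.5) + (-3) + (-72) + (-30) + (-44.5) + (-9) + (-39) + (-81) + (-36) = -325
Area = |Σ|/2 = 162.5.

162.5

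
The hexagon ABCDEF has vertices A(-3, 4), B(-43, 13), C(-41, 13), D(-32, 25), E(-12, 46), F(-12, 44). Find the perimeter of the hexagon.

|AB| = √((-40)² + (9)²) = √1681 = 41
|BC| = √((2)² + (0)²) = √4 = 2
|CD| = √((9)² + (12)²) = √225 = 15
|DE| = √((20)² + (21)²) = √841 = 29
|EF| = √((0)² + (-2)²) = √4 = 2
|FA| = √((9)² + (-40)²) = √1681 = 41
Perimeter = 41 + 2 + 15 + 29 + 2 + 41 = 130.

130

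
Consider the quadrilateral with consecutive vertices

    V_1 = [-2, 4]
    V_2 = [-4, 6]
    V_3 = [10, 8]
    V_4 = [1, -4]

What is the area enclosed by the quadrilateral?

70

Σ = (4) + (-92) + (-48) + (-4) = -140
Area = |Σ|/2 = 70.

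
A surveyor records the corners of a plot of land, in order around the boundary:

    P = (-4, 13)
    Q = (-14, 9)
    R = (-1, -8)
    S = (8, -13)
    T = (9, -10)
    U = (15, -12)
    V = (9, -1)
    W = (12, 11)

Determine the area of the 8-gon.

413.5

Cross-terms: 146, 121, 77, 37, 42, 93, 111, 200  ⇒  Σ = 827
Area = |Σ|/2 = 413.5.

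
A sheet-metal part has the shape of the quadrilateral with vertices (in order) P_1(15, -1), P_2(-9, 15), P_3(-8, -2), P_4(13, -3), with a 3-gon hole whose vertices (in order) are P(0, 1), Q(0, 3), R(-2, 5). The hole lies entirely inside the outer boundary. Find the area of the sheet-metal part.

Outer boundary:
Apply the shoelace (surveyor's) formula: 2A = Σ (x_i·y_{i+1} − x_{i+1}·y_i), indices taken mod 4.
Σ = (216) + (138) + (50) + (32) = 436
Area = |Σ|/2 = 218.
Hole:
Cross-terms: 0, 6, -2  ⇒  Σ = 4
Area = |Σ|/2 = 2.
Net area = 218 − 2 = 216.

216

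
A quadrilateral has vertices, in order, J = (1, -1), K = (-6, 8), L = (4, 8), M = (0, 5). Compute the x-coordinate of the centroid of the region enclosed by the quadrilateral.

-25/21

Apply the shoelace formula. First the cross-terms c_i = x_i·y_{i+1} − x_{i+1}·y_i:
  2, -80, 20, -5  ⇒  2A = -63, A = -31.5.
Then Σ (x_i + x_{i+1})·c_i = 225, so x̄ = 225 / (6·(-31.5)) = -25/21.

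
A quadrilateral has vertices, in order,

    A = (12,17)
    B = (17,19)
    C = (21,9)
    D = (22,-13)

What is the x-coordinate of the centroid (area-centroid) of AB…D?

2225/124

Apply the shoelace formula. First the cross-terms c_i = x_i·y_{i+1} − x_{i+1}·y_i:
  -61, -246, -471, 530  ⇒  2A = -248, A = -124.
Then Σ (x_i + x_{i+1})·c_i = -13350, so x̄ = -13350 / (6·(-124)) = 2225/124.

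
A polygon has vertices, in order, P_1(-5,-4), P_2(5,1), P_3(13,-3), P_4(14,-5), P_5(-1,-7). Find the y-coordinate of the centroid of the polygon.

-886/255

Apply the shoelace formula. First the cross-terms c_i = x_i·y_{i+1} − x_{i+1}·y_i:
  15, -28, -23, -103, -31  ⇒  2A = -170, A = -85.
Then Σ (y_i + y_{i+1})·c_i = 1772, so ȳ = 1772 / (6·(-85)) = -886/255.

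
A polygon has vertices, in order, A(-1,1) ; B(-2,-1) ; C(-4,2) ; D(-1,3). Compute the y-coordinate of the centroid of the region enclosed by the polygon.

50/39

Apply Gauss's area formula. First the cross-terms c_i = x_i·y_{i+1} − x_{i+1}·y_i:
  3, -8, -10, 2  ⇒  2A = -13, A = -6.5.
Then Σ (y_i + y_{i+1})·c_i = -50, so ȳ = -50 / (6·(-6.5)) = 50/39.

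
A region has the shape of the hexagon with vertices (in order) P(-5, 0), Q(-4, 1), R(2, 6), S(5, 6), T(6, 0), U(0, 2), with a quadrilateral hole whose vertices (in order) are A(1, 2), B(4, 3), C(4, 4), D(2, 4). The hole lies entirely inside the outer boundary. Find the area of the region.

Outer boundary:
Apply the shoelace (surveyor's) formula: 2A = Σ (x_i·y_{i+1} − x_{i+1}·y_i), indices taken mod 6.
P→Q: (-5)(1) − (-4)(0) = -5
Q→R: (-4)(6) − (2)(1) = -26
R→S: (2)(6) − (5)(6) = -18
S→T: (5)(0) − (6)(6) = -36
T→U: (6)(2) − (0)(0) = 12
U→P: (0)(0) − (-5)(2) = 10
Σ = -63
Area = |Σ|/2 = 31.5.
Hole:
Apply Gauss's area formula: 2A = Σ (x_i·y_{i+1} − x_{i+1}·y_i), indices taken mod 4.
Σ = (-5) + (4) + (8) + (0) = 7
Area = |Σ|/2 = 3.5.
Net area = 31.5 − 3.5 = 28.

28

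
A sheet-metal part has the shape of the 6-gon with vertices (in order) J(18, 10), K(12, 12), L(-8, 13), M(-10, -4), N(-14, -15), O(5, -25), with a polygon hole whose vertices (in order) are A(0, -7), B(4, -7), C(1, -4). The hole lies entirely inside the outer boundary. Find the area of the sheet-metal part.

Outer boundary:
Apply the shoelace formula: 2A = Σ (x_i·y_{i+1} − x_{i+1}·y_i), indices taken mod 6.
Σ = (96) + (252) + (162) + (94) + (425) + (500) = 1529
Area = |Σ|/2 = 764.5.
Hole:
Apply the surveyor's formula: 2A = Σ (x_i·y_{i+1} − x_{i+1}·y_i), indices taken mod 3.
A→B: (0)(-7) − (4)(-7) = 28
B→C: (4)(-4) − (1)(-7) = -9
C→A: (1)(-7) − (0)(-4) = -7
Σ = 12
Area = |Σ|/2 = 6.
Net area = 764.5 − 6 = 758.5.

758.5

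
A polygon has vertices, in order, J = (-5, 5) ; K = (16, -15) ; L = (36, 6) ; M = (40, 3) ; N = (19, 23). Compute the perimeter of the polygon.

122

|JK| = √((21)² + (-20)²) = √841 = 29
|KL| = √((20)² + (21)²) = √841 = 29
|LM| = √((4)² + (-3)²) = √25 = 5
|MN| = √((-21)² + (20)²) = √841 = 29
|NJ| = √((-24)² + (-18)²) = √900 = 30
Perimeter = 29 + 29 + 5 + 29 + 30 = 122.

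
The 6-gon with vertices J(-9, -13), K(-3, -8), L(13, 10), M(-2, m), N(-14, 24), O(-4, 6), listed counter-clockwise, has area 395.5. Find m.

22

The doubled signed area Σ (x_i y_{i+1} − x_{i+1} y_i) is linear in m.
With m=0 it equals 197; the coefficient of m is 27 (from the two edges through M).
So 27·m + 197 = 2·395.5 = 791 ⇒ m = 22.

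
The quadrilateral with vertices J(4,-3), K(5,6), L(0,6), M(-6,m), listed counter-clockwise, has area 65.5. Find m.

The doubled signed area Σ (x_i y_{i+1} − x_{i+1} y_i) is linear in m.
With m=0 it equals 123; the coefficient of m is -4 (from the two edges through M).
So -4·m + 123 = 2·65.5 = 131 ⇒ m = -2.

-2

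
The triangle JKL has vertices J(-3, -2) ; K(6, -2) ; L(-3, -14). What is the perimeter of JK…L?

36

|JK| = √((9)² + (0)²) = √81 = 9
|KL| = √((-9)² + (-12)²) = √225 = 15
|LJ| = √((0)² + (12)²) = √144 = 12
Perimeter = 9 + 15 + 12 = 36.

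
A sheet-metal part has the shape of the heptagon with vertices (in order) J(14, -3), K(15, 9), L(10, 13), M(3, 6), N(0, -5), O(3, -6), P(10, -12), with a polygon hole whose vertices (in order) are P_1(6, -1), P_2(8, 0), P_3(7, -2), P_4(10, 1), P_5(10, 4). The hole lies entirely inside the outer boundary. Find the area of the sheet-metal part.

222

Outer boundary:
Apply the shoelace (surveyor's) formula: 2A = Σ (x_i·y_{i+1} − x_{i+1}·y_i), indices taken mod 7.
Σ = (171) + (105) + (21) + (-15) + (15) + (24) + (138) = 459
Area = |Σ|/2 = 229.5.
Hole:
Cross-terms: 8, -16, 27, 30, -34  ⇒  Σ = 15
Area = |Σ|/2 = 7.5.
Net area = 229.5 − 7.5 = 222.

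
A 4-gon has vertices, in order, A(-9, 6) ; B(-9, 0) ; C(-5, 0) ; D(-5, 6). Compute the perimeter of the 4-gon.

|AB| = √((0)² + (-6)²) = √36 = 6
|BC| = √((4)² + (0)²) = √16 = 4
|CD| = √((0)² + (6)²) = √36 = 6
|DA| = √((-4)² + (0)²) = √16 = 4
Perimeter = 6 + 4 + 6 + 4 = 20.

20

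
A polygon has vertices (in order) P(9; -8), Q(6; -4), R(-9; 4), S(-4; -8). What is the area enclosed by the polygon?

96

Apply the shoelace (surveyor's) formula: 2A = Σ (x_i·y_{i+1} − x_{i+1}·y_i), indices taken mod 4.
Σ = (12) + (-12) + (88) + (104) = 192
Area = |Σ|/2 = 96.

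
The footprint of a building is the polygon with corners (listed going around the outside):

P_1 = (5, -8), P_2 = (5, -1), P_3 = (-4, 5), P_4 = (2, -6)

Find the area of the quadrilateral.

Apply the shoelace formula: 2A = Σ (x_i·y_{i+1} − x_{i+1}·y_i), indices taken mod 4.
Cross-terms: 35, 21, 14, 14  ⇒  Σ = 84
Area = |Σ|/2 = 42.

42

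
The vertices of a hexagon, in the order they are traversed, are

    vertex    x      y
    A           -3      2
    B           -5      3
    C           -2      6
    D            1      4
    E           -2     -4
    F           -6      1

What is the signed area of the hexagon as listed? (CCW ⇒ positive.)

Σ = (1) + (-24) + (-14) + (4) + (-26) + (-9) = -68
Signed area = Σ/2 = -34 (negative ⇒ clockwise traversal).

-34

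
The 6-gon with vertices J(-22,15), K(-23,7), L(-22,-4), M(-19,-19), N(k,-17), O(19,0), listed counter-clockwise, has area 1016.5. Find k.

17

Write out the shoelace sum; only the two edges meeting at N involve k:
2·Area = [((-19)·(-17) − k·(-19)) + (k·0 − 19·(-17))] + 1064
       = 19·k + 1710 = 2033
⇒ k = 17.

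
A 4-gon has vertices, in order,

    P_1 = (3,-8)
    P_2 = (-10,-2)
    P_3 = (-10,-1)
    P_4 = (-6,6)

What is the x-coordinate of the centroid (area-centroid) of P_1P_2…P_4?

-442/99

Apply Gauss's area formula. First the cross-terms c_i = x_i·y_{i+1} − x_{i+1}·y_i:
  -86, -10, -66, 30  ⇒  2A = -132, A = -66.
Then Σ (x_i + x_{i+1})·c_i = 1768, so x̄ = 1768 / (6·(-66)) = -442/99.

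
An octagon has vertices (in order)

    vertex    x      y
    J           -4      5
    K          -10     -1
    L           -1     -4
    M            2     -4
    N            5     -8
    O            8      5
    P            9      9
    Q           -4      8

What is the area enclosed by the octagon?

Σ = (54) + (39) + (12) + (4) + (89) + (27) + (108) + (12) = 345
Area = |Σ|/2 = 172.5.

172.5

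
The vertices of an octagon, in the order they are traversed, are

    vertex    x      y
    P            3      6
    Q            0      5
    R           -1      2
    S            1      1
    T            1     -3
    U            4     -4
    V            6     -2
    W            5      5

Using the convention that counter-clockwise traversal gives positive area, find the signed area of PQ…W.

46

Apply the shoelace formula: 2A = Σ (x_i·y_{i+1} − x_{i+1}·y_i), indices taken mod 8.
Cross-terms: 15, 5, -3, -4, 8, 16, 40, 15  ⇒  Σ = 92
Signed area = Σ/2 = 46 (positive ⇒ counter-clockwise traversal).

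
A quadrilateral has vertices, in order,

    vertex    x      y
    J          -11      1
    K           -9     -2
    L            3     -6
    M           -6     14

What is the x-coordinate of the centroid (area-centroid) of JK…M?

-502/105

Apply the surveyor's formula. First the cross-terms c_i = x_i·y_{i+1} − x_{i+1}·y_i:
  31, 60, 6, 148  ⇒  2A = 245, A = 122.5.
Then Σ (x_i + x_{i+1})·c_i = -3514, so x̄ = -3514 / (6·122.5) = -502/105.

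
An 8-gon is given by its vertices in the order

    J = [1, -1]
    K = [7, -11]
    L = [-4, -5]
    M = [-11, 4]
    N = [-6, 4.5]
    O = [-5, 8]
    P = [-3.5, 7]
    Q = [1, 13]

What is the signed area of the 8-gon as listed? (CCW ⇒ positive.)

-139.25

Apply the surveyor's formula: 2A = Σ (x_i·y_{i+1} − x_{i+1}·y_i), indices taken mod 8.
Cross-terms: -4, -79, -71, -25.5, -25.5, -7, -52.5, -14  ⇒  Σ = -278.5
Signed area = Σ/2 = -139.25 (negative ⇒ clockwise traversal).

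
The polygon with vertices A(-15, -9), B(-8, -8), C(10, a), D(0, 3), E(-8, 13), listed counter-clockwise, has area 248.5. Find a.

-6

Write out the shoelace sum; only the two edges meeting at C involve a:
2·Area = [((-8)·a − 10·(-8)) + (10·3 − 0·a)] + 339
       = -8·a + 449 = 497
⇒ a = -6.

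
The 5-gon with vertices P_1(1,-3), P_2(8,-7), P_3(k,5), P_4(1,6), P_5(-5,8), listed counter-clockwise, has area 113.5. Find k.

10

The doubled signed area Σ (x_i y_{i+1} − x_{i+1} y_i) is linear in k.
With k=0 it equals 97; the coefficient of k is 13 (from the two edges through P_3).
So 13·k + 97 = 2·113.5 = 227 ⇒ k = 10.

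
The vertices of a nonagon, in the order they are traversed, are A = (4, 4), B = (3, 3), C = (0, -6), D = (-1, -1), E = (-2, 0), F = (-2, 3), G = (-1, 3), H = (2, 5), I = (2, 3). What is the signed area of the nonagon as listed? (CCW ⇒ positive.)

Apply the surveyor's formula: 2A = Σ (x_i·y_{i+1} − x_{i+1}·y_i), indices taken mod 9.
Σ = (0) + (-18) + (-6) + (-2) + (-6) + (-3) + (-11) + (-4) + (-4) = -54
Signed area = Σ/2 = -27 (negative ⇒ clockwise traversal).

-27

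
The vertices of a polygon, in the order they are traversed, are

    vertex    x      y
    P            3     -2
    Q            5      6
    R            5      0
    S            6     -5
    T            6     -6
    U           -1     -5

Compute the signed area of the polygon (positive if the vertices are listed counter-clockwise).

-26

P→Q: (3)(6) − (5)(-2) = 28
Q→R: (5)(0) − (5)(6) = -30
R→S: (5)(-5) − (6)(0) = -25
S→T: (6)(-6) − (6)(-5) = -6
T→U: (6)(-5) − (-1)(-6) = -36
U→P: (-1)(-2) − (3)(-5) = 17
Σ = -52
Signed area = Σ/2 = -26 (negative ⇒ clockwise traversal).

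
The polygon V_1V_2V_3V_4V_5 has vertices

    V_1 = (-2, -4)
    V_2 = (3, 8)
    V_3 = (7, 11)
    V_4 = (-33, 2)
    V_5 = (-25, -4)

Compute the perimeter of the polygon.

|V_1V_2| = √((5)² + (12)²) = √169 = 13
|V_2V_3| = √((4)² + (3)²) = √25 = 5
|V_3V_4| = √((-40)² + (-9)²) = √1681 = 41
|V_4V_5| = √((8)² + (-6)²) = √100 = 10
|V_5V_1| = √((23)² + (0)²) = √529 = 23
Perimeter = 13 + 5 + 41 + 10 + 23 = 92.

92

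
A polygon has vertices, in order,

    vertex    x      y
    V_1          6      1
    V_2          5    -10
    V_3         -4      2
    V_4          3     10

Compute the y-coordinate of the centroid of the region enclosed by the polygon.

59/99

Apply Gauss's area formula. First the cross-terms c_i = x_i·y_{i+1} − x_{i+1}·y_i:
  -65, -30, -46, -57  ⇒  2A = -198, A = -99.
Then Σ (y_i + y_{i+1})·c_i = -354, so ȳ = -354 / (6·(-99)) = 59/99.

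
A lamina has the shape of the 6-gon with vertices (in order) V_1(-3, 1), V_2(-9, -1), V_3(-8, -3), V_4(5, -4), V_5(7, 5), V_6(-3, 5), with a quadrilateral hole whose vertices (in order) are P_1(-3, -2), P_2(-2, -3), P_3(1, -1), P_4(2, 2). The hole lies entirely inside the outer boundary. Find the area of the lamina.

88.5

Outer boundary:
Apply the surveyor's formula: 2A = Σ (x_i·y_{i+1} − x_{i+1}·y_i), indices taken mod 6.
Σ = (12) + (19) + (47) + (53) + (50) + (12) = 193
Area = |Σ|/2 = 96.5.
Hole:
Cross-terms: 5, 5, 4, 2  ⇒  Σ = 16
Area = |Σ|/2 = 8.
Net area = 96.5 − 8 = 88.5.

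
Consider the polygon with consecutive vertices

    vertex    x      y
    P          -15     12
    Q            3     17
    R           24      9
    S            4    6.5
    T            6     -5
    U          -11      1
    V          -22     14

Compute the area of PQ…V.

423

Σ = (-291) + (-381) + (120) + (-59) + (-49) + (-132) + (-54) = -846
Area = |Σ|/2 = 423.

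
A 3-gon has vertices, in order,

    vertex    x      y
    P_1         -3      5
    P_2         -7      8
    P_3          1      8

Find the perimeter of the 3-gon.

|P_1P_2| = √((-4)² + (3)²) = √25 = 5
|P_2P_3| = √((8)² + (0)²) = √64 = 8
|P_3P_1| = √((-4)² + (-3)²) = √25 = 5
Perimeter = 5 + 8 + 5 = 18.

18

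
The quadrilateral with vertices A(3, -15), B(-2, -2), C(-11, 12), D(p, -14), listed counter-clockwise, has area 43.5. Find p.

1

The doubled signed area Σ (x_i y_{i+1} − x_{i+1} y_i) is linear in p.
With p=0 it equals 114; the coefficient of p is -27 (from the two edges through D).
So -27·p + 114 = 2·43.5 = 87 ⇒ p = 1.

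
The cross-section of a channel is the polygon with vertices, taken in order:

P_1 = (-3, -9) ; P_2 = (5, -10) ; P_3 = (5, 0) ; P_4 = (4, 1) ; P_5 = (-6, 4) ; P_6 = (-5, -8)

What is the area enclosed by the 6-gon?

P_1→P_2: (-3)(-10) − (5)(-9) = 75
P_2→P_3: (5)(0) − (5)(-10) = 50
P_3→P_4: (5)(1) − (4)(0) = 5
P_4→P_5: (4)(4) − (-6)(1) = 22
P_5→P_6: (-6)(-8) − (-5)(4) = 68
P_6→P_1: (-5)(-9) − (-3)(-8) = 21
Σ = 241
Area = |Σ|/2 = 120.5.

120.5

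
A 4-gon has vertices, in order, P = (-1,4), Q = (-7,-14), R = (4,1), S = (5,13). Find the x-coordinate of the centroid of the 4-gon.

Apply the shoelace formula. First the cross-terms c_i = x_i·y_{i+1} − x_{i+1}·y_i:
  42, 49, 47, 33  ⇒  2A = 171, A = 85.5.
Then Σ (x_i + x_{i+1})·c_i = 72, so x̄ = 72 / (6·85.5) = 8/57.

8/57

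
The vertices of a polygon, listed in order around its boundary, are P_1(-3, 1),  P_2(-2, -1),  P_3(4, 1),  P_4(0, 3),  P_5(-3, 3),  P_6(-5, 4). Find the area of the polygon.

19

Apply the shoelace (surveyor's) formula: 2A = Σ (x_i·y_{i+1} − x_{i+1}·y_i), indices taken mod 6.
Σ = (5) + (2) + (12) + (9) + (3) + (7) = 38
Area = |Σ|/2 = 19.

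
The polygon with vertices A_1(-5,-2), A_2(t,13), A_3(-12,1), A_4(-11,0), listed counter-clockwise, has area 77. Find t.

10

Write out the shoelace sum; only the two edges meeting at A_2 involve t:
2·Area = [((-5)·13 − t·(-2)) + (t·1 − (-12)·13)] + 33
       = 3·t + 124 = 154
⇒ t = 10.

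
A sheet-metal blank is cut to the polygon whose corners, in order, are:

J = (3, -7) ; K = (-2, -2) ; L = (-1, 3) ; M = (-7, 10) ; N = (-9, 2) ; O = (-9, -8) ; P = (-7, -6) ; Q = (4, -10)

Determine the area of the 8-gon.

Apply the shoelace formula: 2A = Σ (x_i·y_{i+1} − x_{i+1}·y_i), indices taken mod 8.
Σ = (-20) + (-8) + (11) + (76) + (90) + (-2) + (94) + (2) = 243
Area = |Σ|/2 = 121.5.

121.5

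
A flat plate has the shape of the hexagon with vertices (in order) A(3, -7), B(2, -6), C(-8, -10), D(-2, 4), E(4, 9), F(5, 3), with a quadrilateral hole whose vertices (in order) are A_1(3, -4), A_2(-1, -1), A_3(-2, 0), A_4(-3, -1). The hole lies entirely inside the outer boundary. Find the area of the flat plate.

113.5

Outer boundary:
Σ = (-4) + (-68) + (-52) + (-34) + (-33) + (-44) = -235
Area = |Σ|/2 = 117.5.
Hole:
Σ = (-7) + (-2) + (2) + (15) = 8
Area = |Σ|/2 = 4.
Net area = 117.5 − 4 = 113.5.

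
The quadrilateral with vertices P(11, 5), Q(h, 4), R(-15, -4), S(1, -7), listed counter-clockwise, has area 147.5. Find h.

Write out the shoelace sum; only the two edges meeting at Q involve h:
2·Area = [(11·4 − h·5) + (h·(-4) − (-15)·4)] + 191
       = -9·h + 295 = 295
⇒ h = 0.

0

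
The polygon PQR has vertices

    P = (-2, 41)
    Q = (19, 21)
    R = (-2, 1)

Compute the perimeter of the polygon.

98

|PQ| = √((21)² + (-20)²) = √841 = 29
|QR| = √((-21)² + (-20)²) = √841 = 29
|RP| = √((0)² + (40)²) = √1600 = 40
Perimeter = 29 + 29 + 40 = 98.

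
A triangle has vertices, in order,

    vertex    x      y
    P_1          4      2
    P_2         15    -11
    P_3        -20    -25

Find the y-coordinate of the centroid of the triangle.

-34/3

Apply Gauss's area formula. First the cross-terms c_i = x_i·y_{i+1} − x_{i+1}·y_i:
  -74, -595, 60  ⇒  2A = -609, A = -304.5.
Then Σ (y_i + y_{i+1})·c_i = 20706, so ȳ = 20706 / (6·(-304.5)) = -34/3.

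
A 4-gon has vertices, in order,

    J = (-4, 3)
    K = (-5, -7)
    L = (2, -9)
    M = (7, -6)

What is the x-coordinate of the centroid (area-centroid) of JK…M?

Apply the surveyor's formula. First the cross-terms c_i = x_i·y_{i+1} − x_{i+1}·y_i:
  43, 59, 51, -3  ⇒  2A = 150, A = 75.
Then Σ (x_i + x_{i+1})·c_i = -114, so x̄ = -114 / (6·75) = -19/75.

-19/75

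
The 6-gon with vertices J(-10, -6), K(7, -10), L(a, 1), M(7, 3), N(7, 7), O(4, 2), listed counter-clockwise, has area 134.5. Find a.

9

Write out the shoelace sum; only the two edges meeting at L involve a:
2·Area = [(7·1 − a·(-10)) + (a·3 − 7·1)] + 152
       = 13·a + 152 = 269
⇒ a = 9.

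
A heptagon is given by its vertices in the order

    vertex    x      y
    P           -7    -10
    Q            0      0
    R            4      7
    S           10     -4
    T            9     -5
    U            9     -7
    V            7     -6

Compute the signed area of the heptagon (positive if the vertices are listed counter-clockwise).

Apply the surveyor's formula: 2A = Σ (x_i·y_{i+1} − x_{i+1}·y_i), indices taken mod 7.
Σ = (0) + (0) + (-86) + (-14) + (-18) + (-5) + (-112) = -235
Signed area = Σ/2 = -117.5 (negative ⇒ clockwise traversal).

-117.5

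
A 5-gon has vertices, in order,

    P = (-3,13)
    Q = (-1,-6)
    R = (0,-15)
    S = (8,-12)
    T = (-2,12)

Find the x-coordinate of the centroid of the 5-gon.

Apply Gauss's area formula. First the cross-terms c_i = x_i·y_{i+1} − x_{i+1}·y_i:
  31, 15, 120, 72, 10  ⇒  2A = 248, A = 124.
Then Σ (x_i + x_{i+1})·c_i = 1203, so x̄ = 1203 / (6·124) = 401/248.

401/248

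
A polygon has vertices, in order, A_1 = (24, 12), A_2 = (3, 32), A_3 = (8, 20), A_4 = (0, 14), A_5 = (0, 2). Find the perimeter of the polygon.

|A_1A_2| = √((-21)² + (20)²) = √841 = 29
|A_2A_3| = √((5)² + (-12)²) = √169 = 13
|A_3A_4| = √((-8)² + (-6)²) = √100 = 10
|A_4A_5| = √((0)² + (-12)²) = √144 = 12
|A_5A_1| = √((24)² + (10)²) = √676 = 26
Perimeter = 29 + 13 + 10 + 12 + 26 = 90.

90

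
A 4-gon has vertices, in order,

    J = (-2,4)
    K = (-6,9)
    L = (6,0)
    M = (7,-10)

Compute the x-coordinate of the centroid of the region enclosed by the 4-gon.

Apply Gauss's area formula. First the cross-terms c_i = x_i·y_{i+1} − x_{i+1}·y_i:
  6, -54, -60, 8  ⇒  2A = -100, A = -50.
Then Σ (x_i + x_{i+1})·c_i = -788, so x̄ = -788 / (6·(-50)) = 197/75.

197/75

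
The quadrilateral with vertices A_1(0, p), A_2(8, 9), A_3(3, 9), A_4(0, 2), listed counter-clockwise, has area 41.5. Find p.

-4

The doubled signed area Σ (x_i y_{i+1} − x_{i+1} y_i) is linear in p.
With p=0 it equals 51; the coefficient of p is -8 (from the two edges through A_1).
So -8·p + 51 = 2·41.5 = 83 ⇒ p = -4.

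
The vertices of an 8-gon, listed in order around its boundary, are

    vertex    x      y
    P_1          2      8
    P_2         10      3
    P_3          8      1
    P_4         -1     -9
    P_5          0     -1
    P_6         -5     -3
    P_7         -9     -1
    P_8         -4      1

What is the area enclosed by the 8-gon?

116

Cross-terms: -74, -14, -71, 1, -5, -22, -13, -34  ⇒  Σ = -232
Area = |Σ|/2 = 116.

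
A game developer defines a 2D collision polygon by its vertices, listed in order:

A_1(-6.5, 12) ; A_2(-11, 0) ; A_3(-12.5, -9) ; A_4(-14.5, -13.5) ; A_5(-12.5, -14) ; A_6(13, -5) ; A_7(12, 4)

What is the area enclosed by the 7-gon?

Apply Gauss's area formula: 2A = Σ (x_i·y_{i+1} − x_{i+1}·y_i), indices taken mod 7.
Cross-terms: 132, 99, 38.25, 34.25, 244.5, 112, 170  ⇒  Σ = 830
Area = |Σ|/2 = 415.

415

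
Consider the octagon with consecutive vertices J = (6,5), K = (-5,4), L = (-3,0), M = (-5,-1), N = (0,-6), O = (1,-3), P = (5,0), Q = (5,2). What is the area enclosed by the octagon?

Apply the surveyor's formula: 2A = Σ (x_i·y_{i+1} − x_{i+1}·y_i), indices taken mod 8.
Cross-terms: 49, 12, 3, 30, 6, 15, 10, 13  ⇒  Σ = 138
Area = |Σ|/2 = 69.

69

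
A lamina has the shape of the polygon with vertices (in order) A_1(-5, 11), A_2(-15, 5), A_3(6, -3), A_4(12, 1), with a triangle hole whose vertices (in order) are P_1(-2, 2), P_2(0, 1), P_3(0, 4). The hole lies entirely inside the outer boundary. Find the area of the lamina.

Outer boundary:
Apply Gauss's area formula: 2A = Σ (x_i·y_{i+1} − x_{i+1}·y_i), indices taken mod 4.
A_1→A_2: (-5)(5) − (-15)(11) = 140
A_2→A_3: (-15)(-3) − (6)(5) = 15
A_3→A_4: (6)(1) − (12)(-3) = 42
A_4→A_1: (12)(11) − (-5)(1) = 137
Σ = 334
Area = |Σ|/2 = 167.
Hole:
Apply the shoelace formula: 2A = Σ (x_i·y_{i+1} − x_{i+1}·y_i), indices taken mod 3.
Σ = (-2) + (0) + (8) = 6
Area = |Σ|/2 = 3.
Net area = 167 − 3 = 164.

164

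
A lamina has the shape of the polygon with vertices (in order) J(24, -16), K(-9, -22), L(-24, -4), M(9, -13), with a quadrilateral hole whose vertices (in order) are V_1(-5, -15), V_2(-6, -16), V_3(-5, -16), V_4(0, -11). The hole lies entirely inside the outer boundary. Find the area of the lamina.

Outer boundary:
Apply the shoelace (surveyor's) formula: 2A = Σ (x_i·y_{i+1} − x_{i+1}·y_i), indices taken mod 4.
Σ = (-672) + (-492) + (348) + (168) = -648
Area = |Σ|/2 = 324.
Hole:
Apply the shoelace formula: 2A = Σ (x_i·y_{i+1} − x_{i+1}·y_i), indices taken mod 4.
Σ = (-10) + (16) + (55) + (-55) = 6
Area = |Σ|/2 = 3.
Net area = 324 − 3 = 321.

321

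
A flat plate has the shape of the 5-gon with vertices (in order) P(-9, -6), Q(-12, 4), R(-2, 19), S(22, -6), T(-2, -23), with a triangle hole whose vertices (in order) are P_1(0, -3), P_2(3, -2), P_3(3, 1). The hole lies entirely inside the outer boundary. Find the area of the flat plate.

719

Outer boundary:
Apply the shoelace formula: 2A = Σ (x_i·y_{i+1} − x_{i+1}·y_i), indices taken mod 5.
Σ = (-108) + (-220) + (-406) + (-518) + (-195) = -1447
Area = |Σ|/2 = 723.5.
Hole:
Apply Gauss's area formula: 2A = Σ (x_i·y_{i+1} − x_{i+1}·y_i), indices taken mod 3.
Σ = (9) + (9) + (-9) = 9
Area = |Σ|/2 = 4.5.
Net area = 723.5 − 4.5 = 719.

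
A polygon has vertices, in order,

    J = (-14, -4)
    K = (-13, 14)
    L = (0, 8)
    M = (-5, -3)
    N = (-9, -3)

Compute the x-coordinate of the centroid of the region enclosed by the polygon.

-453/55

Apply the shoelace formula. First the cross-terms c_i = x_i·y_{i+1} − x_{i+1}·y_i:
  -248, -104, 40, -12, -6  ⇒  2A = -330, A = -165.
Then Σ (x_i + x_{i+1})·c_i = 8154, so x̄ = 8154 / (6·(-165)) = -453/55.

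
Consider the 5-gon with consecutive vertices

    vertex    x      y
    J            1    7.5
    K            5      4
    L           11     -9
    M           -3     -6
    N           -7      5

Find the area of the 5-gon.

Σ = (-33.5) + (-89) + (-93) + (-57) + (-57.5) = -330
Area = |Σ|/2 = 165.

165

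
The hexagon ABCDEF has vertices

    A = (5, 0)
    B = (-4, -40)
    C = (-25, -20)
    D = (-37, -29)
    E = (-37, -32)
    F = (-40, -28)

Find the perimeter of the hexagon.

146

|AB| = √((-9)² + (-40)²) = √1681 = 41
|BC| = √((-21)² + (20)²) = √841 = 29
|CD| = √((-12)² + (-9)²) = √225 = 15
|DE| = √((0)² + (-3)²) = √9 = 3
|EF| = √((-3)² + (4)²) = √25 = 5
|FA| = √((45)² + (28)²) = √2809 = 53
Perimeter = 41 + 29 + 15 + 3 + 5 + 53 = 146.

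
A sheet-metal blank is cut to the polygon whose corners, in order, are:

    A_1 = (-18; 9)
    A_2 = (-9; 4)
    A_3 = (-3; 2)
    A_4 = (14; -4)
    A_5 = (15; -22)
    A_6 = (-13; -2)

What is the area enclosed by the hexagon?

365

Apply the shoelace formula: 2A = Σ (x_i·y_{i+1} − x_{i+1}·y_i), indices taken mod 6.
A_1→A_2: (-18)(4) − (-9)(9) = 9
A_2→A_3: (-9)(2) − (-3)(4) = -6
A_3→A_4: (-3)(-4) − (14)(2) = -16
A_4→A_5: (14)(-22) − (15)(-4) = -248
A_5→A_6: (15)(-2) − (-13)(-22) = -316
A_6→A_1: (-13)(9) − (-18)(-2) = -153
Σ = -730
Area = |Σ|/2 = 365.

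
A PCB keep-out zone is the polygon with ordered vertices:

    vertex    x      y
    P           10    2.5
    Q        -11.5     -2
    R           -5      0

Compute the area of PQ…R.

Apply the shoelace formula: 2A = Σ (x_i·y_{i+1} − x_{i+1}·y_i), indices taken mod 3.
Σ = (8.75) + (-10) + (-12.5) = -13.75
Area = |Σ|/2 = 6.875.

6.875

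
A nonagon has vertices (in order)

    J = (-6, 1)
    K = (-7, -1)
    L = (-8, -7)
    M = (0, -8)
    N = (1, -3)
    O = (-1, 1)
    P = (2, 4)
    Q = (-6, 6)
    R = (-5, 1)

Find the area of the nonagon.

Σ = (13) + (41) + (64) + (8) + (-2) + (-6) + (36) + (24) + (1) = 179
Area = |Σ|/2 = 89.5.

89.5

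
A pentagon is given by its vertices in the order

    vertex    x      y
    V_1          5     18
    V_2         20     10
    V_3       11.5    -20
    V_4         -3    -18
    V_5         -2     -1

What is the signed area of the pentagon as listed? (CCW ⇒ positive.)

-578

Apply the shoelace (surveyor's) formula: 2A = Σ (x_i·y_{i+1} − x_{i+1}·y_i), indices taken mod 5.
Σ = (-310) + (-515) + (-267) + (-33) + (-31) = -1156
Signed area = Σ/2 = -578 (negative ⇒ clockwise traversal).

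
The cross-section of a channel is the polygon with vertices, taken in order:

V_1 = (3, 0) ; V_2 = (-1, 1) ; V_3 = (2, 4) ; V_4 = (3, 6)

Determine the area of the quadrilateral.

10.5

Σ = (3) + (-6) + (0) + (-18) = -21
Area = |Σ|/2 = 10.5.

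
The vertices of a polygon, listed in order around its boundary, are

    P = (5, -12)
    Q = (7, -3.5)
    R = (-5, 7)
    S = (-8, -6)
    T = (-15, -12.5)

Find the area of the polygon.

Σ = (66.5) + (31.5) + (86) + (10) + (242.5) = 436.5
Area = |Σ|/2 = 218.25.

218.25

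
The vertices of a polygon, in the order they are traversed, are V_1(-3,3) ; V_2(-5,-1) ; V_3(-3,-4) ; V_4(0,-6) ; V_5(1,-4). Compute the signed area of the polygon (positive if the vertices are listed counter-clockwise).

25

Apply Gauss's area formula: 2A = Σ (x_i·y_{i+1} − x_{i+1}·y_i), indices taken mod 5.
Σ = (18) + (17) + (18) + (6) + (-9) = 50
Signed area = Σ/2 = 25 (positive ⇒ counter-clockwise traversal).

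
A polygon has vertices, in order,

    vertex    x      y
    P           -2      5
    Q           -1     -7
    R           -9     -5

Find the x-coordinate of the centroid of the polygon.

-4

Apply Gauss's area formula. First the cross-terms c_i = x_i·y_{i+1} − x_{i+1}·y_i:
  19, -58, -55  ⇒  2A = -94, A = -47.
Then Σ (x_i + x_{i+1})·c_i = 1128, so x̄ = 1128 / (6·(-47)) = -4.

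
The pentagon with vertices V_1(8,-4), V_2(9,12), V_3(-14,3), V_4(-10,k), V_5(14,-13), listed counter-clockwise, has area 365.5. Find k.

-7

The doubled signed area Σ (x_i y_{i+1} − x_{i+1} y_i) is linear in k.
With k=0 it equals 535; the coefficient of k is -28 (from the two edges through V_4).
So -28·k + 535 = 2·365.5 = 731 ⇒ k = -7.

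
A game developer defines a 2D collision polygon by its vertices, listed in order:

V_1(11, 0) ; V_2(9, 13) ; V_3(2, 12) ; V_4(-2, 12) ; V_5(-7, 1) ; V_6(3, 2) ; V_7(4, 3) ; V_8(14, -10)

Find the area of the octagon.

183.5

Σ = (143) + (82) + (48) + (82) + (-17) + (1) + (-82) + (110) = 367
Area = |Σ|/2 = 183.5.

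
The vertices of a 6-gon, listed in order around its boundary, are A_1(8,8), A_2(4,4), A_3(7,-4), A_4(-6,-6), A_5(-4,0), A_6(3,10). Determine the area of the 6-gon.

115

Apply Gauss's area formula: 2A = Σ (x_i·y_{i+1} − x_{i+1}·y_i), indices taken mod 6.
Σ = (0) + (-44) + (-66) + (-24) + (-40) + (-56) = -230
Area = |Σ|/2 = 115.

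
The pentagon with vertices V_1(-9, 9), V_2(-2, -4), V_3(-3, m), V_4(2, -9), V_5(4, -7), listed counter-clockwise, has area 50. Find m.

-9

Write out the shoelace sum; only the two edges meeting at V_3 involve m:
2·Area = [((-2)·m − (-3)·(-4)) + ((-3)·(-9) − 2·m)] + 49
       = -4·m + 64 = 100
⇒ m = -9.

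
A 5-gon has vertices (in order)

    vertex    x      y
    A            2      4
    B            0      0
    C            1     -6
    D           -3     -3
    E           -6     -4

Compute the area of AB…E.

21.5

Apply the shoelace formula: 2A = Σ (x_i·y_{i+1} − x_{i+1}·y_i), indices taken mod 5.
A→B: (2)(0) − (0)(4) = 0
B→C: (0)(-6) − (1)(0) = 0
C→D: (1)(-3) − (-3)(-6) = -21
D→E: (-3)(-4) − (-6)(-3) = -6
E→A: (-6)(4) − (2)(-4) = -16
Σ = -43
Area = |Σ|/2 = 21.5.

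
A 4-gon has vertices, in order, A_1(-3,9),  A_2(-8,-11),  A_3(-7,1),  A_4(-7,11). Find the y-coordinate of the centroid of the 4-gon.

Apply Gauss's area formula. First the cross-terms c_i = x_i·y_{i+1} − x_{i+1}·y_i:
  105, -85, -70, -30  ⇒  2A = -80, A = -40.
Then Σ (y_i + y_{i+1})·c_i = -800, so ȳ = -800 / (6·(-40)) = 10/3.

10/3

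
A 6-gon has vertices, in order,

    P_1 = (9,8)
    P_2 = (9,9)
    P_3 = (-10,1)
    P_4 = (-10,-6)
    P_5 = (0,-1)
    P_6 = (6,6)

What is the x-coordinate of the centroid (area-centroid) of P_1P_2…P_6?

-497/188

Apply the shoelace formula. First the cross-terms c_i = x_i·y_{i+1} − x_{i+1}·y_i:
  9, 99, 70, 10, 6, -6  ⇒  2A = 188, A = 94.
Then Σ (x_i + x_{i+1})·c_i = -1491, so x̄ = -1491 / (6·94) = -497/188.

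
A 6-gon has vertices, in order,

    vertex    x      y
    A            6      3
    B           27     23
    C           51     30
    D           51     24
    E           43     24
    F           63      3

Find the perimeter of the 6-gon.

154

|AB| = √((21)² + (20)²) = √841 = 29
|BC| = √((24)² + (7)²) = √625 = 25
|CD| = √((0)² + (-6)²) = √36 = 6
|DE| = √((-8)² + (0)²) = √64 = 8
|EF| = √((20)² + (-21)²) = √841 = 29
|FA| = √((-57)² + (0)²) = √3249 = 57
Perimeter = 29 + 25 + 6 + 8 + 29 + 57 = 154.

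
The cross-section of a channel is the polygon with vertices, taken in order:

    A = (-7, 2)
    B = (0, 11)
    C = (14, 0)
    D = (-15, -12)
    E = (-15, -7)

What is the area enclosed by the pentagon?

276.5

Σ = (-77) + (-154) + (-168) + (-75) + (-79) = -553
Area = |Σ|/2 = 276.5.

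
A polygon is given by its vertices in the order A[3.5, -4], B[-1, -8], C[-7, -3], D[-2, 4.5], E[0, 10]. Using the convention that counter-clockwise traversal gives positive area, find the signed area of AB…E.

-88.75

Σ = (-32) + (-53) + (-37.5) + (-20) + (-35) = -177.5
Signed area = Σ/2 = -88.75 (negative ⇒ clockwise traversal).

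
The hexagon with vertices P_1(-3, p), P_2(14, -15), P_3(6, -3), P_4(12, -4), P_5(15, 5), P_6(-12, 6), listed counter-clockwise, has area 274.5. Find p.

-6

Write out the shoelace sum; only the two edges meeting at P_1 involve p:
2·Area = [((-12)·p − (-3)·6) + ((-3)·(-15) − 14·p)] + 330
       = -26·p + 393 = 549
⇒ p = -6.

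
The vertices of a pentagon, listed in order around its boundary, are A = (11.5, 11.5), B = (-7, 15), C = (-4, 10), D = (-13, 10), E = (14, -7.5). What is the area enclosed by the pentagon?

Apply the shoelace formula: 2A = Σ (x_i·y_{i+1} − x_{i+1}·y_i), indices taken mod 5.
Cross-terms: 253, -10, 90, -42.5, 247.25  ⇒  Σ = 537.75
Area = |Σ|/2 = 268.875.

268.875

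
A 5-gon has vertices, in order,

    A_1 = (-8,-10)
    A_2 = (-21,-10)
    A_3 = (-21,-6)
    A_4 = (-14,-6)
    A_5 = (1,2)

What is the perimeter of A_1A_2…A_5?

56

|A_1A_2| = √((-13)² + (0)²) = √169 = 13
|A_2A_3| = √((0)² + (4)²) = √16 = 4
|A_3A_4| = √((7)² + (0)²) = √49 = 7
|A_4A_5| = √((15)² + (8)²) = √289 = 17
|A_5A_1| = √((-9)² + (-12)²) = √225 = 15
Perimeter = 13 + 4 + 7 + 17 + 15 = 56.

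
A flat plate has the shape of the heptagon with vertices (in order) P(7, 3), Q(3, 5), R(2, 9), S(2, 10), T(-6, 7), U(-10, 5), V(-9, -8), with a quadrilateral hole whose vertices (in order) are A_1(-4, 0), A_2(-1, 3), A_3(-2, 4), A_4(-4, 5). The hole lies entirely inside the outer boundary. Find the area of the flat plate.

148.5

Outer boundary:
Apply the shoelace (surveyor's) formula: 2A = Σ (x_i·y_{i+1} − x_{i+1}·y_i), indices taken mod 7.
Cross-terms: 26, 17, 2, 74, 40, 125, 29  ⇒  Σ = 313
Area = |Σ|/2 = 156.5.
Hole:
Σ = (-12) + (2) + (6) + (20) = 16
Area = |Σ|/2 = 8.
Net area = 156.5 − 8 = 148.5.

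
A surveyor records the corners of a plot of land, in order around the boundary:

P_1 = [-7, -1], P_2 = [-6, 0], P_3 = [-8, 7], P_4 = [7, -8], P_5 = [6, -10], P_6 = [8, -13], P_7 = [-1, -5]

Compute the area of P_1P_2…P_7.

70

Apply the surveyor's formula: 2A = Σ (x_i·y_{i+1} − x_{i+1}·y_i), indices taken mod 7.
P_1→P_2: (-7)(0) − (-6)(-1) = -6
P_2→P_3: (-6)(7) − (-8)(0) = -42
P_3→P_4: (-8)(-8) − (7)(7) = 15
P_4→P_5: (7)(-10) − (6)(-8) = -22
P_5→P_6: (6)(-13) − (8)(-10) = 2
P_6→P_7: (8)(-5) − (-1)(-13) = -53
P_7→P_1: (-1)(-1) − (-7)(-5) = -34
Σ = -140
Area = |Σ|/2 = 70.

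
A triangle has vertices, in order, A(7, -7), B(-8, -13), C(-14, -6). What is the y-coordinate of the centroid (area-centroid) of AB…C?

-26/3

Apply the surveyor's formula. First the cross-terms c_i = x_i·y_{i+1} − x_{i+1}·y_i:
  -147, -134, 140  ⇒  2A = -141, A = -70.5.
Then Σ (y_i + y_{i+1})·c_i = 3666, so ȳ = 3666 / (6·(-70.5)) = -26/3.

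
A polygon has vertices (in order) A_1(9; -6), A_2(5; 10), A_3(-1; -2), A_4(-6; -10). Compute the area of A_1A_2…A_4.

Apply the shoelace formula: 2A = Σ (x_i·y_{i+1} − x_{i+1}·y_i), indices taken mod 4.
Σ = (120) + (0) + (-2) + (126) = 244
Area = |Σ|/2 = 122.

122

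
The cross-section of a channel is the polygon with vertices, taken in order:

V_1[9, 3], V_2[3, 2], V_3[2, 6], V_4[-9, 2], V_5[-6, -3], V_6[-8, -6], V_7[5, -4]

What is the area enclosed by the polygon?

Apply Gauss's area formula: 2A = Σ (x_i·y_{i+1} − x_{i+1}·y_i), indices taken mod 7.
V_1→V_2: (9)(2) − (3)(3) = 9
V_2→V_3: (3)(6) − (2)(2) = 14
V_3→V_4: (2)(2) − (-9)(6) = 58
V_4→V_5: (-9)(-3) − (-6)(2) = 39
V_5→V_6: (-6)(-6) − (-8)(-3) = 12
V_6→V_7: (-8)(-4) − (5)(-6) = 62
V_7→V_1: (5)(3) − (9)(-4) = 51
Σ = 245
Area = |Σ|/2 = 122.5.

122.5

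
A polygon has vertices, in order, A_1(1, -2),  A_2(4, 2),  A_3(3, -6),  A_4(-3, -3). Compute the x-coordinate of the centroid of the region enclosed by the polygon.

89/57

Apply the surveyor's formula. First the cross-terms c_i = x_i·y_{i+1} − x_{i+1}·y_i:
  10, -30, -27, 9  ⇒  2A = -38, A = -19.
Then Σ (x_i + x_{i+1})·c_i = -178, so x̄ = -178 / (6·(-19)) = 89/57.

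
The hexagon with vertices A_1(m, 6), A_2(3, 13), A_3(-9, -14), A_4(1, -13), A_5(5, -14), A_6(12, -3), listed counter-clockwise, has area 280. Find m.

The doubled signed area Σ (x_i y_{i+1} − x_{i+1} y_i) is linear in m.
With m=0 it equals 464; the coefficient of m is 16 (from the two edges through A_1).
So 16·m + 464 = 2·280 = 560 ⇒ m = 6.

6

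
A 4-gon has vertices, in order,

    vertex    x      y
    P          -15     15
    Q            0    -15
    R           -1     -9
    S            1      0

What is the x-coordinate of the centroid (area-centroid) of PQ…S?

Apply the shoelace (surveyor's) formula. First the cross-terms c_i = x_i·y_{i+1} − x_{i+1}·y_i:
  225, -15, 9, 15  ⇒  2A = 234, A = 117.
Then Σ (x_i + x_{i+1})·c_i = -3570, so x̄ = -3570 / (6·117) = -595/117.

-595/117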